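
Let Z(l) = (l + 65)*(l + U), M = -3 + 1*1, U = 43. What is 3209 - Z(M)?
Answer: 626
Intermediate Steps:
M = -2 (M = -3 + 1 = -2)
Z(l) = (43 + l)*(65 + l) (Z(l) = (l + 65)*(l + 43) = (65 + l)*(43 + l) = (43 + l)*(65 + l))
3209 - Z(M) = 3209 - (2795 + (-2)**2 + 108*(-2)) = 3209 - (2795 + 4 - 216) = 3209 - 1*2583 = 3209 - 2583 = 626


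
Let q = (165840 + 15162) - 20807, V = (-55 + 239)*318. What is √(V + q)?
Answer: √218707 ≈ 467.66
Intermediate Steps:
V = 58512 (V = 184*318 = 58512)
q = 160195 (q = 181002 - 20807 = 160195)
√(V + q) = √(58512 + 160195) = √218707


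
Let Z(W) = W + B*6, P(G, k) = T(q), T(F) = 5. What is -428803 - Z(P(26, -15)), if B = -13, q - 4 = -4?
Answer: -428730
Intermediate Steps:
q = 0 (q = 4 - 4 = 0)
P(G, k) = 5
Z(W) = -78 + W (Z(W) = W - 13*6 = W - 78 = -78 + W)
-428803 - Z(P(26, -15)) = -428803 - (-78 + 5) = -428803 - 1*(-73) = -428803 + 73 = -428730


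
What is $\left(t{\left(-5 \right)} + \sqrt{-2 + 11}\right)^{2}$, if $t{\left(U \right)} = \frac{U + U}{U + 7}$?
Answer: $4$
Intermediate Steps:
$t{\left(U \right)} = \frac{2 U}{7 + U}$
$\left(t{\left(-5 \right)} + \sqrt{-2 + 11}\right)^{2} = \left(2 \left(-5\right) \frac{1}{7 - 5} + \sqrt{-2 + 11}\right)^{2} = \left(2 \left(-5\right) \frac{1}{2} + \sqrt{9}\right)^{2} = \left(2 \left(-5\right) \frac{1}{2} + 3\right)^{2} = \left(-5 + 3\right)^{2} = \left(-2\right)^{2} = 4$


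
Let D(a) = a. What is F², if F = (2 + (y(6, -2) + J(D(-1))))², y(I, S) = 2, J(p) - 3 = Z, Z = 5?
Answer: 20736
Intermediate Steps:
J(p) = 8 (J(p) = 3 + 5 = 8)
F = 144 (F = (2 + (2 + 8))² = (2 + 10)² = 12² = 144)
F² = 144² = 20736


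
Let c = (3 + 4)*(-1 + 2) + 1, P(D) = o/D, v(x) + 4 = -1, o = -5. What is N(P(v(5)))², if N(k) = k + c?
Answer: 81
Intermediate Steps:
v(x) = -5 (v(x) = -4 - 1 = -5)
P(D) = -5/D
c = 8 (c = 7*1 + 1 = 7 + 1 = 8)
N(k) = 8 + k (N(k) = k + 8 = 8 + k)
N(P(v(5)))² = (8 - 5/(-5))² = (8 - 5*(-⅕))² = (8 + 1)² = 9² = 81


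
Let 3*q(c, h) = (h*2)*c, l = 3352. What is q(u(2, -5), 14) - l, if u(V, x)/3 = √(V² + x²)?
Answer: -3352 + 28*√29 ≈ -3201.2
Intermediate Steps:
u(V, x) = 3*√(V² + x²)
q(c, h) = 2*c*h/3 (q(c, h) = ((h*2)*c)/3 = ((2*h)*c)/3 = (2*c*h)/3 = 2*c*h/3)
q(u(2, -5), 14) - l = (⅔)*(3*√(2² + (-5)²))*14 - 1*3352 = (⅔)*(3*√(4 + 25))*14 - 3352 = (⅔)*(3*√29)*14 - 3352 = 28*√29 - 3352 = -3352 + 28*√29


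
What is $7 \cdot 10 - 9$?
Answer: $61$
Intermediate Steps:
$7 \cdot 10 - 9 = 70 - 9 = 61$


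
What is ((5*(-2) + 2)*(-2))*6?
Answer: 96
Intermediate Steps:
((5*(-2) + 2)*(-2))*6 = ((-10 + 2)*(-2))*6 = -8*(-2)*6 = 16*6 = 96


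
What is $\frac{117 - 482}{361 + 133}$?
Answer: $- \frac{365}{494} \approx -0.73887$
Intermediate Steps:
$\frac{117 - 482}{361 + 133} = - \frac{365}{494}$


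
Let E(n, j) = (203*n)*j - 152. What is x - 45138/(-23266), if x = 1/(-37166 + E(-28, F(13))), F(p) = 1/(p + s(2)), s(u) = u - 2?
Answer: 11077120213/5709685794 ≈ 1.9401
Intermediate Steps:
s(u) = -2 + u
F(p) = 1/p (F(p) = 1/(p + (-2 + 2)) = 1/(p + 0) = 1/p)
E(n, j) = -152 + 203*j*n (E(n, j) = 203*j*n - 152 = -152 + 203*j*n)
x = -13/490818 (x = 1/(-37166 + (-152 + 203*(-28)/13)) = 1/(-37166 + (-152 + 203*(1/13)*(-28))) = 1/(-37166 + (-152 - 5684/13)) = 1/(-37166 - 7660/13) = 1/(-490818/13) = -13/490818 ≈ -2.6486e-5)
x - 45138/(-23266) = -13/490818 - 45138/(-23266) = -13/490818 - 45138*(-1/23266) = -13/490818 + 22569/11633 = 11077120213/5709685794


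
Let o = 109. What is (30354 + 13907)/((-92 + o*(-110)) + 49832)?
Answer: 44261/37750 ≈ 1.1725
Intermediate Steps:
(30354 + 13907)/((-92 + o*(-110)) + 49832) = (30354 + 13907)/((-92 + 109*(-110)) + 49832) = 44261/((-92 - 11990) + 49832) = 44261/(-12082 + 49832) = 44261/37750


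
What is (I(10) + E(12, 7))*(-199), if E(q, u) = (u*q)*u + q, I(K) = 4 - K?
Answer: -118206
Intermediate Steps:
E(q, u) = q + q*u**2 (E(q, u) = (q*u)*u + q = q*u**2 + q = q + q*u**2)
(I(10) + E(12, 7))*(-199) = ((4 - 1*10) + 12*(1 + 7**2))*(-199) = ((4 - 10) + 12*(1 + 49))*(-199) = (-6 + 12*50)*(-199) = (-6 + 600)*(-199) = 594*(-199) = -118206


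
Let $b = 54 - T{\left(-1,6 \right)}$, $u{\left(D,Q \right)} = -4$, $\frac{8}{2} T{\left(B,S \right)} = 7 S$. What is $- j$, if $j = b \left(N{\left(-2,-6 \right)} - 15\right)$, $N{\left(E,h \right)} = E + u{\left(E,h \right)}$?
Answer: $\frac{1827}{2} \approx 913.5$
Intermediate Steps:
$T{\left(B,S \right)} = \frac{7 S}{4}$
$N{\left(E,h \right)} = -4 + E$ ($N{\left(E,h \right)} = E - 4 = -4 + E$)
$b = \frac{87}{2}$ ($b = 54 - \frac{7}{4} \cdot 6 = 54 - \frac{21}{2} = \frac{87}{2} \approx 43.5$)
$j = - \frac{1827}{2}$ ($j = \frac{87 \left(\left(-4 - 2\right) - 15\right)}{2} = \frac{87 \left(-6 - 15\right)}{2} = \frac{87}{2} \left(-21\right) = - \frac{1827}{2} \approx -913.5$)
$- j = \left(-1\right) \left(- \frac{1827}{2}\right) = \frac{1827}{2}$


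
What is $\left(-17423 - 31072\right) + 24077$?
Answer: $-24418$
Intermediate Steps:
$\left(-17423 - 31072\right) + 24077 = -48495 + 24077 = -24418$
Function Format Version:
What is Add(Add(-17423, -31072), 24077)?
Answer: -24418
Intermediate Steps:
Add(Add(-17423, -31072), 24077) = Add(-48495, 24077) = -24418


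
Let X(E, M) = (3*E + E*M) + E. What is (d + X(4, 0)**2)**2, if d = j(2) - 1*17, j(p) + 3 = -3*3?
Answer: 51529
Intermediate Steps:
j(p) = -12 (j(p) = -3 - 3*3 = -3 - 9 = -12)
d = -29 (d = -12 - 1*17 = -12 - 17 = -29)
X(E, M) = 4*E + E*M
(d + X(4, 0)**2)**2 = (-29 + (4*(4 + 0))**2)**2 = (-29 + (4*4)**2)**2 = (-29 + 16**2)**2 = (-29 + 256)**2 = 227**2 = 51529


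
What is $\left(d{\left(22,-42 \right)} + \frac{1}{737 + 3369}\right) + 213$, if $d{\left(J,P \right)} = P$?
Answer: $\frac{702127}{4106} \approx 171.0$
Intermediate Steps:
$\left(d{\left(22,-42 \right)} + \frac{1}{737 + 3369}\right) + 213 = \left(-42 + \frac{1}{737 + 3369}\right) + 213 = \left(-42 + \frac{1}{4106}\right) + 213 = - \frac{172451}{4106} + 213 = \frac{702127}{4106}$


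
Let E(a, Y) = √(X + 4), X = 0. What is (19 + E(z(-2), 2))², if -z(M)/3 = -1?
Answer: 441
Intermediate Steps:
z(M) = 3 (z(M) = -3*(-1) = 3)
E(a, Y) = 2 (E(a, Y) = √(0 + 4) = √4 = 2)
(19 + E(z(-2), 2))² = (19 + 2)² = 21² = 441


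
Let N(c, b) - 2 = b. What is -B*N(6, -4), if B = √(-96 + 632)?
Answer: 4*√134 ≈ 46.303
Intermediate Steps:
N(c, b) = 2 + b
B = 2*√134 (B = √536 = 2*√134 ≈ 23.152)
-B*N(6, -4) = -2*√134*(2 - 4) = -2*√134*(-2) = -(-4)*√134 = 4*√134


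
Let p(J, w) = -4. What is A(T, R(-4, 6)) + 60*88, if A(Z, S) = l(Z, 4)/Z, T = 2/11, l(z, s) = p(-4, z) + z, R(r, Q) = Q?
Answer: 5259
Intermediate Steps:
l(z, s) = -4 + z
T = 2/11 (T = 2*(1/11) = 2/11 ≈ 0.18182)
A(Z, S) = (-4 + Z)/Z
A(T, R(-4, 6)) + 60*88 = (-4 + 2/11)/(2/11) + 60*88 = (11/2)*(-42/11) + 5280 = -21 + 5280 = 5259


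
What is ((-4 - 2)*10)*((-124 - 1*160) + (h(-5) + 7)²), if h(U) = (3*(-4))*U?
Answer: -252300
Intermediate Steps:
h(U) = -12*U
((-4 - 2)*10)*((-124 - 1*160) + (h(-5) + 7)²) = ((-4 - 2)*10)*((-124 - 1*160) + (-12*(-5) + 7)²) = (-6*10)*((-124 - 160) + (60 + 7)²) = -60*(-284 + 67²) = -60*(-284 + 4489) = -60*4205 = -252300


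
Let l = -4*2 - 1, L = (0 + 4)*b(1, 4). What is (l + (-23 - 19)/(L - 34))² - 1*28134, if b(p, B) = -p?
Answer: -10133874/361 ≈ -28072.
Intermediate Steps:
L = -4 (L = (0 + 4)*(-1*1) = 4*(-1) = -4)
l = -9 (l = -8 - 1 = -9)
(l + (-23 - 19)/(L - 34))² - 1*28134 = (-9 + (-23 - 19)/(-4 - 34))² - 1*28134 = (-9 - 42/(-38))² - 28134 = (-9 - 42*(-1/38))² - 28134 = (-9 + 21/19)² - 28134 = (-150/19)² - 28134 = 22500/361 - 28134 = -10133874/361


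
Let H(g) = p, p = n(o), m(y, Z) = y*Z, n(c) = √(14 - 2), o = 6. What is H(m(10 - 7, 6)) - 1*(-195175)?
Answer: 195175 + 2*√3 ≈ 1.9518e+5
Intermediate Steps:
n(c) = 2*√3 (n(c) = √12 = 2*√3)
m(y, Z) = Z*y
p = 2*√3 ≈ 3.4641
H(g) = 2*√3
H(m(10 - 7, 6)) - 1*(-195175) = 2*√3 - 1*(-195175) = 2*√3 + 195175 = 195175 + 2*√3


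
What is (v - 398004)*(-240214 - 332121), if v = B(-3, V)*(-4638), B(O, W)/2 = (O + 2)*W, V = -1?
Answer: 233100598800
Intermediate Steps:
B(O, W) = 2*W*(2 + O) (B(O, W) = 2*((O + 2)*W) = 2*((2 + O)*W) = 2*(W*(2 + O)) = 2*W*(2 + O))
v = -9276 (v = (2*(-1)*(2 - 3))*(-4638) = (2*(-1)*(-1))*(-4638) = 2*(-4638) = -9276)
(v - 398004)*(-240214 - 332121) = (-9276 - 398004)*(-240214 - 332121) = -407280*(-572335) = 233100598800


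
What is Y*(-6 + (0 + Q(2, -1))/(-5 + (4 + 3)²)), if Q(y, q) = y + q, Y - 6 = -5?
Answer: -263/44 ≈ -5.9773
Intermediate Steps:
Y = 1 (Y = 6 - 5 = 1)
Q(y, q) = q + y
Y*(-6 + (0 + Q(2, -1))/(-5 + (4 + 3)²)) = 1*(-6 + (0 + (-1 + 2))/(-5 + (4 + 3)²)) = 1*(-6 + (0 + 1)/(-5 + 7²)) = 1*(-6 + 1/(-5 + 49)) = 1*(-6 + 1/44) = 1*(-263/44) = -263/44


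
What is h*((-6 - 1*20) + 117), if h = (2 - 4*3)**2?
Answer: 9100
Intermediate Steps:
h = 100 (h = (2 - 12)**2 = (-10)**2 = 100)
h*((-6 - 1*20) + 117) = 100*((-6 - 1*20) + 117) = 100*((-6 - 20) + 117) = 100*(-26 + 117) = 100*91 = 9100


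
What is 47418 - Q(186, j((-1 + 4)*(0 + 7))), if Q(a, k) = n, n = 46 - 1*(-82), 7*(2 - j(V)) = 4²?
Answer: 47290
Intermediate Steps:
j(V) = -2/7 (j(V) = 2 - ⅐*4² = 2 - ⅐*16 = 2 - 16/7 = -2/7)
n = 128 (n = 46 + 82 = 128)
Q(a, k) = 128
47418 - Q(186, j((-1 + 4)*(0 + 7))) = 47418 - 1*128 = 47418 - 128 = 47290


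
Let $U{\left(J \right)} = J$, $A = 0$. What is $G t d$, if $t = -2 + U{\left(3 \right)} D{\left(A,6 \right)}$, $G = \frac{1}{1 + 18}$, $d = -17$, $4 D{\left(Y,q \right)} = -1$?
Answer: $\frac{187}{76} \approx 2.4605$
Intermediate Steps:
$D{\left(Y,q \right)} = - \frac{1}{4}$ ($D{\left(Y,q \right)} = \frac{1}{4} \left(-1\right) = - \frac{1}{4}$)
$G = \frac{1}{19} \approx 0.052632$
$t = - \frac{11}{4}$ ($t = -2 + 3 \left(- \frac{1}{4}\right) = -2 - \frac{3}{4} = - \frac{11}{4} \approx -2.75$)
$G t d = \frac{1}{19} \left(- \frac{11}{4}\right) \left(-17\right) = \left(- \frac{11}{76}\right) \left(-17\right) = \frac{187}{76}$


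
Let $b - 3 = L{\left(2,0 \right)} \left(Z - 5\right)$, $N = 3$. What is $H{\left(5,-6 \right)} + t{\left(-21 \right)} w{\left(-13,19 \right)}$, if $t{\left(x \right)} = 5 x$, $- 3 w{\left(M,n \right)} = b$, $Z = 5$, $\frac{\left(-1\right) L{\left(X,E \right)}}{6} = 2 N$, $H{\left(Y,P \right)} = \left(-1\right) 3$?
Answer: $102$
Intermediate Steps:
$H{\left(Y,P \right)} = -3$
$L{\left(X,E \right)} = -36$ ($L{\left(X,E \right)} = - 6 \cdot 2 \cdot 3 = \left(-6\right) 6 = -36$)
$b = 3$ ($b = 3 - 36 \left(5 - 5\right) = 3 - 0 = 3 + 0 = 3$)
$w{\left(M,n \right)} = -1$ ($w{\left(M,n \right)} = \left(- \frac{1}{3}\right) 3 = -1$)
$H{\left(5,-6 \right)} + t{\left(-21 \right)} w{\left(-13,19 \right)} = -3 + 5 \left(-21\right) \left(-1\right) = -3 - -105 = -3 + 105 = 102$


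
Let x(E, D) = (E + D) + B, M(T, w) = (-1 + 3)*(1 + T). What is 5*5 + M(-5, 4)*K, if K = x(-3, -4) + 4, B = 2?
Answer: 33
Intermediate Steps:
M(T, w) = 2 + 2*T (M(T, w) = 2*(1 + T) = 2 + 2*T)
x(E, D) = 2 + D + E (x(E, D) = (E + D) + 2 = (D + E) + 2 = 2 + D + E)
K = -1 (K = (2 - 4 - 3) + 4 = -5 + 4 = -1)
5*5 + M(-5, 4)*K = 5*5 + (2 + 2*(-5))*(-1) = 25 + (2 - 10)*(-1) = 25 - 8*(-1) = 25 + 8 = 33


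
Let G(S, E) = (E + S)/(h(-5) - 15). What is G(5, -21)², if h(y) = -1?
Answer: 1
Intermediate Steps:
G(S, E) = -E/16 - S/16 (G(S, E) = (E + S)/(-1 - 15) = (E + S)/(-16) = (E + S)*(-1/16) = -E/16 - S/16)
G(5, -21)² = (-1/16*(-21) - 1/16*5)² = (21/16 - 5/16)² = 1² = 1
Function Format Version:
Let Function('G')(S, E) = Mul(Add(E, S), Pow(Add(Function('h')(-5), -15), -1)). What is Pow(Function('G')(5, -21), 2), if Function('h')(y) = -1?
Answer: 1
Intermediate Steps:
Function('G')(S, E) = Add(Mul(Rational(-1, 16), E), Mul(Rational(-1, 16), S)) (Function('G')(S, E) = Mul(Add(E, S), Pow(Add(-1, -15), -1)) = Mul(Add(E, S), Pow(-16, -1)) = Mul(Add(E, S), Rational(-1, 16)) = Add(Mul(Rational(-1, 16), E), Mul(Rational(-1, 16), S)))
Pow(Function('G')(5, -21), 2) = Pow(Add(Mul(Rational(-1, 16), -21), Mul(Rational(-1, 16), 5)), 2) = Pow(Add(Rational(21, 16), Rational(-5, 16)), 2) = Pow(1, 2) = 1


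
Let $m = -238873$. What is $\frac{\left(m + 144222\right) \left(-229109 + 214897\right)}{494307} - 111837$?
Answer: $- \frac{4903330177}{44937} \approx -1.0912 \cdot 10^{5}$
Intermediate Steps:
$\frac{\left(m + 144222\right) \left(-229109 + 214897\right)}{494307} - 111837 = \frac{\left(-238873 + 144222\right) \left(-229109 + 214897\right)}{494307} - 111837 = \left(-94651\right) \left(-14212\right) \frac{1}{494307} - 111837 = 1345180012 \cdot \frac{1}{494307} - 111837 = \frac{122289092}{44937} - 111837 = - \frac{4903330177}{44937}$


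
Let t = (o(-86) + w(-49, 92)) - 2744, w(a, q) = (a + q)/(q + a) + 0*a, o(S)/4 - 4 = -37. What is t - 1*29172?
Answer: -32047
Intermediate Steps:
o(S) = -132 (o(S) = 16 + 4*(-37) = 16 - 148 = -132)
w(a, q) = 1 (w(a, q) = (a + q)/(a + q) + 0 = 1 + 0 = 1)
t = -2875 (t = (-132 + 1) - 2744 = -131 - 2744 = -2875)
t - 1*29172 = -2875 - 1*29172 = -2875 - 29172 = -32047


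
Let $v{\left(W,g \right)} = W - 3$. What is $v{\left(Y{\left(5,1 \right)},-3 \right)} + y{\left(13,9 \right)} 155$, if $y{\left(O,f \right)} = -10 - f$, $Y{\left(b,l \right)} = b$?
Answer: $-2943$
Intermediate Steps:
$v{\left(W,g \right)} = -3 + W$
$v{\left(Y{\left(5,1 \right)},-3 \right)} + y{\left(13,9 \right)} 155 = \left(-3 + 5\right) + \left(-10 - 9\right) 155 = 2 + \left(-10 - 9\right) 155 = 2 - 2945 = -2943$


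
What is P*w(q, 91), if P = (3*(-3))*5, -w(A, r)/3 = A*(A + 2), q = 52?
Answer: 379080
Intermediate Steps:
w(A, r) = -3*A*(2 + A) (w(A, r) = -3*A*(A + 2) = -3*A*(2 + A))
P = -45 (P = -9*5 = -45)
P*w(q, 91) = -(-135)*52*(2 + 52) = -(-135)*52*54 = -45*(-8424) = 379080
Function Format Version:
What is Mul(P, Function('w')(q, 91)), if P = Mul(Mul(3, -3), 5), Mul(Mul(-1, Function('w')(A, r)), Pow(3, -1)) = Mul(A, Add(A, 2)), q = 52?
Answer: 379080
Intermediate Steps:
Function('w')(A, r) = Mul(-3, A, Add(2, A)) (Function('w')(A, r) = Mul(-3, Mul(A, Add(A, 2))) = Mul(-3, Mul(A, Add(2, A))) = Mul(-3, A, Add(2, A)))
P = -45 (P = Mul(-9, 5) = -45)
Mul(P, Function('w')(q, 91)) = Mul(-45, Mul(-3, 52, Add(2, 52))) = Mul(-45, Mul(-3, 52, 54)) = Mul(-45, -8424) = 379080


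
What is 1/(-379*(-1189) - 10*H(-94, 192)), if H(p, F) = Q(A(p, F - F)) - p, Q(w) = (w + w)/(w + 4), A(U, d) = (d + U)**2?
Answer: 221/99377293 ≈ 2.2238e-6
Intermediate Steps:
A(U, d) = (U + d)**2
Q(w) = 2*w/(4 + w) (Q(w) = (2*w)/(4 + w) = 2*w/(4 + w))
H(p, F) = -p + 2*p**2/(4 + p**2) (H(p, F) = 2*(p + (F - F))**2/(4 + (p + (F - F))**2) - p = 2*(p + 0)**2/(4 + (p + 0)**2) - p = 2*p**2/(4 + p**2) - p = -p + 2*p**2/(4 + p**2))
1/(-379*(-1189) - 10*H(-94, 192)) = 1/(-379*(-1189) - (-940)*(-4 - 1*(-94)**2 + 2*(-94))/(4 + (-94)**2)) = 1/(450631 - (-940)*(-4 - 1*8836 - 188)/(4 + 8836)) = 1/(450631 - (-940)*(-4 - 8836 - 188)/8840) = 1/(450631 - (-940)*(-9028)/8840) = 1/(450631 - 10*106079/1105) = 1/(450631 - 212158/221) = 1/(99377293/221) = 221/99377293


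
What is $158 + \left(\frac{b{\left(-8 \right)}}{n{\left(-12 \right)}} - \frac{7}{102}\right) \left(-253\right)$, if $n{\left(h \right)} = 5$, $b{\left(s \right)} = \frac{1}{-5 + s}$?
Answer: $\frac{1188461}{6630} \approx 179.26$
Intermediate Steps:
$158 + \left(\frac{b{\left(-8 \right)}}{n{\left(-12 \right)}} - \frac{7}{102}\right) \left(-253\right) = 158 + \left(\frac{1}{\left(-5 - 8\right) 5} - \frac{7}{102}\right) \left(-253\right) = 158 + \left(\frac{1}{-13} \cdot \frac{1}{5} - \frac{7}{102}\right) \left(-253\right) = 158 + \left(\left(- \frac{1}{13}\right) \frac{1}{5} - \frac{7}{102}\right) \left(-253\right) = 158 + \left(- \frac{1}{65} - \frac{7}{102}\right) \left(-253\right) = 158 - - \frac{140921}{6630} = 158 + \frac{140921}{6630} = \frac{1188461}{6630}$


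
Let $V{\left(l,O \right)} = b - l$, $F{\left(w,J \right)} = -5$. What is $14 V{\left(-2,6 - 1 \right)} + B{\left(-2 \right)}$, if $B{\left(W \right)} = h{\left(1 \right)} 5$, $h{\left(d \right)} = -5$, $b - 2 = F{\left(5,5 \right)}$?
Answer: $-39$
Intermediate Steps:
$b = -3$ ($b = 2 - 5 = -3$)
$V{\left(l,O \right)} = -3 - l$
$B{\left(W \right)} = -25$ ($B{\left(W \right)} = \left(-5\right) 5 = -25$)
$14 V{\left(-2,6 - 1 \right)} + B{\left(-2 \right)} = 14 \left(-3 - -2\right) - 25 = 14 \left(-3 + 2\right) - 25 = 14 \left(-1\right) - 25 = -14 - 25 = -39$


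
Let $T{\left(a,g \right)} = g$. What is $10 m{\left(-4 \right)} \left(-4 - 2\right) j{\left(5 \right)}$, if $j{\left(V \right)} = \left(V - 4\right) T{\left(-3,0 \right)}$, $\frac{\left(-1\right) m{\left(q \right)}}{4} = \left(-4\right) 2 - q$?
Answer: $0$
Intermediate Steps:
$m{\left(q \right)} = 32 + 4 q$ ($m{\left(q \right)} = - 4 \left(\left(-4\right) 2 - q\right) = - 4 \left(-8 - q\right) = 32 + 4 q$)
$j{\left(V \right)} = 0$ ($j{\left(V \right)} = \left(V - 4\right) 0 = \left(-4 + V\right) 0 = 0$)
$10 m{\left(-4 \right)} \left(-4 - 2\right) j{\left(5 \right)} = 10 \left(32 + 4 \left(-4\right)\right) \left(-4 - 2\right) 0 = 10 \left(32 - 16\right) \left(-6\right) 0 = 10 \cdot 16 \left(-6\right) 0 = 10 \left(-96\right) 0 = \left(-960\right) 0 = 0$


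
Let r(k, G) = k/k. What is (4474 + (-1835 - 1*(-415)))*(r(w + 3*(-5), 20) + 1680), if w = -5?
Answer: 5133774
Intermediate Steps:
r(k, G) = 1
(4474 + (-1835 - 1*(-415)))*(r(w + 3*(-5), 20) + 1680) = (4474 + (-1835 - 1*(-415)))*(1 + 1680) = (4474 + (-1835 + 415))*1681 = (4474 - 1420)*1681 = 3054*1681 = 5133774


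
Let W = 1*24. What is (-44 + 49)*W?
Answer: 120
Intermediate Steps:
W = 24
(-44 + 49)*W = (-44 + 49)*24 = 5*24 = 120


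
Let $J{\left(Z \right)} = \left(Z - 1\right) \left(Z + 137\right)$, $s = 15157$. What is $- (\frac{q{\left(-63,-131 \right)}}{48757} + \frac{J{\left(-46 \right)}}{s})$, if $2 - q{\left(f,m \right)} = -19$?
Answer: $\frac{208215392}{739009849} \approx 0.28175$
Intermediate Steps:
$q{\left(f,m \right)} = 21$ ($q{\left(f,m \right)} = 2 - -19 = 2 + 19 = 21$)
$J{\left(Z \right)} = \left(-1 + Z\right) \left(137 + Z\right)$
$- (\frac{q{\left(-63,-131 \right)}}{48757} + \frac{J{\left(-46 \right)}}{s}) = - (\frac{21}{48757} + \frac{-137 + \left(-46\right)^{2} + 136 \left(-46\right)}{15157}) = - (21 \cdot \frac{1}{48757} + \left(-137 + 2116 - 6256\right) \frac{1}{15157}) = - (\frac{21}{48757} - \frac{4277}{15157}) = \left(-1\right) \left(- \frac{208215392}{739009849}\right) = \frac{208215392}{739009849}$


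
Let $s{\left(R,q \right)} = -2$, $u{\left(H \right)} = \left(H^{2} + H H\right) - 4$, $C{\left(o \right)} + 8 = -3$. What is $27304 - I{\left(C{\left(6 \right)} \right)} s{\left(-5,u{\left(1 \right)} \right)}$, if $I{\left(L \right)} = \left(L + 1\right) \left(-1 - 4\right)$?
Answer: $27404$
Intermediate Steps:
$C{\left(o \right)} = -11$ ($C{\left(o \right)} = -8 - 3 = -11$)
$u{\left(H \right)} = -4 + 2 H^{2}$ ($u{\left(H \right)} = \left(H^{2} + H^{2}\right) - 4 = 2 H^{2} - 4 = -4 + 2 H^{2}$)
$I{\left(L \right)} = -5 - 5 L$ ($I{\left(L \right)} = \left(1 + L\right) \left(-5\right) = -5 - 5 L$)
$27304 - I{\left(C{\left(6 \right)} \right)} s{\left(-5,u{\left(1 \right)} \right)} = 27304 - \left(-5 - -55\right) \left(-2\right) = 27304 - \left(-5 + 55\right) \left(-2\right) = 27304 - 50 \left(-2\right) = 27304 - -100 = 27304 + 100 = 27404$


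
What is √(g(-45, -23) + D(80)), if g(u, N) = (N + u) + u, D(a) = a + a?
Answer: √47 ≈ 6.8557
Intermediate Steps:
D(a) = 2*a
g(u, N) = N + 2*u
√(g(-45, -23) + D(80)) = √((-23 + 2*(-45)) + 2*80) = √((-23 - 90) + 160) = √(-113 + 160) = √47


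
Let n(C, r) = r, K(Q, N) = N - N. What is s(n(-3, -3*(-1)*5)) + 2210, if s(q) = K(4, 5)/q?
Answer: 2210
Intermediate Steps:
K(Q, N) = 0
s(q) = 0 (s(q) = 0/q = 0)
s(n(-3, -3*(-1)*5)) + 2210 = 0 + 2210 = 2210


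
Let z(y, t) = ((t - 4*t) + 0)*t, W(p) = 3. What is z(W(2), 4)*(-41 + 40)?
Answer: 48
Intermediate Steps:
z(y, t) = -3*t**2 (z(y, t) = (-3*t + 0)*t = (-3*t)*t = -3*t**2)
z(W(2), 4)*(-41 + 40) = (-3*4**2)*(-41 + 40) = -3*16*(-1) = -48*(-1) = 48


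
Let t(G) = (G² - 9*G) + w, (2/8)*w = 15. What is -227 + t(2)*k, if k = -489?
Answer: -22721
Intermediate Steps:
w = 60 (w = 4*15 = 60)
t(G) = 60 + G² - 9*G (t(G) = (G² - 9*G) + 60 = 60 + G² - 9*G)
-227 + t(2)*k = -227 + (60 + 2² - 9*2)*(-489) = -227 + (60 + 4 - 18)*(-489) = -227 + 46*(-489) = -227 - 22494 = -22721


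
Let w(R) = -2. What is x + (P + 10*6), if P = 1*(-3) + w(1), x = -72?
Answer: -17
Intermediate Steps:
P = -5 (P = 1*(-3) - 2 = -3 - 2 = -5)
x + (P + 10*6) = -72 + (-5 + 10*6) = -72 + (-5 + 60) = -72 + 55 = -17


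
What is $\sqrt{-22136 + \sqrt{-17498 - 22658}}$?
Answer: $\sqrt{-22136 + 2 i \sqrt{10039}} \approx 0.6734 + 148.78 i$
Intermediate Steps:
$\sqrt{-22136 + \sqrt{-17498 - 22658}} = \sqrt{-22136 + \sqrt{-40156}} = \sqrt{-22136 + 2 i \sqrt{10039}}$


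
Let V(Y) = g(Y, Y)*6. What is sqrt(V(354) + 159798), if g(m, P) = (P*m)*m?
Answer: sqrt(266330982) ≈ 16320.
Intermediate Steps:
g(m, P) = P*m**2
V(Y) = 6*Y**3 (V(Y) = (Y*Y**2)*6 = Y**3*6 = 6*Y**3)
sqrt(V(354) + 159798) = sqrt(6*354**3 + 159798) = sqrt(6*44361864 + 159798) = sqrt(266171184 + 159798) = sqrt(266330982)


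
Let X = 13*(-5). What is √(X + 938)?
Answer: 3*√97 ≈ 29.547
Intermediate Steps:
X = -65
√(X + 938) = √(-65 + 938) = √873 = 3*√97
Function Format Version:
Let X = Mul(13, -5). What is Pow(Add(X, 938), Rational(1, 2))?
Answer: Mul(3, Pow(97, Rational(1, 2))) ≈ 29.547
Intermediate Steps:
X = -65
Pow(Add(X, 938), Rational(1, 2)) = Pow(Add(-65, 938), Rational(1, 2)) = Pow(873, Rational(1, 2)) = Mul(3, Pow(97, Rational(1, 2)))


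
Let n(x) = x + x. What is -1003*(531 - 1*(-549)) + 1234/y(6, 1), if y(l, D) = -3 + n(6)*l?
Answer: -74742326/69 ≈ -1.0832e+6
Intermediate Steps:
n(x) = 2*x
y(l, D) = -3 + 12*l (y(l, D) = -3 + (2*6)*l = -3 + 12*l)
-1003*(531 - 1*(-549)) + 1234/y(6, 1) = -1003*(531 - 1*(-549)) + 1234/(-3 + 12*6) = -1003*(531 + 549) + 1234/(-3 + 72) = -1003*1080 + 1234/69 = -1083240 + 1234*(1/69) = -1083240 + 1234/69 = -74742326/69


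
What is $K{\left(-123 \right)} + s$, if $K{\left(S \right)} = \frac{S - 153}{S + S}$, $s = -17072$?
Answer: $- \frac{699906}{41} \approx -17071.0$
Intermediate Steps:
$K{\left(S \right)} = \frac{-153 + S}{2 S}$
$K{\left(-123 \right)} + s = \frac{-153 - 123}{2 \left(-123\right)} - 17072 = \frac{1}{2} \left(- \frac{1}{123}\right) \left(-276\right) - 17072 = \frac{46}{41} - 17072 = - \frac{699906}{41}$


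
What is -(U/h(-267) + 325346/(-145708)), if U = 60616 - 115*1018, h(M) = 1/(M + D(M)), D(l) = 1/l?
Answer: -97736192439983/6484006 ≈ -1.5073e+7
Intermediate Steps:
h(M) = 1/(M + 1/M)
U = -56454 (U = 60616 - 117070 = -56454)
-(U/h(-267) + 325346/(-145708)) = -(-56454/((-267/(1 + (-267)**2))) + 325346/(-145708)) = -(-56454/((-267/(1 + 71289))) + 325346*(-1/145708)) = -(-56454/((-267/71290)) - 162673/72854) = -(-56454/((-267*1/71290)) - 162673/72854) = -(-56454/(-267/71290) - 162673/72854) = -(-56454*(-71290/267) - 162673/72854) = -(1341535220/89 - 162673/72854) = -1*97736192439983/6484006 = -97736192439983/6484006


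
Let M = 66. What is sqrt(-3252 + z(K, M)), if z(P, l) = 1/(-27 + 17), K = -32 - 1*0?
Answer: I*sqrt(325210)/10 ≈ 57.027*I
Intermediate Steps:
K = -32 (K = -32 + 0 = -32)
z(P, l) = -1/10 (z(P, l) = 1/(-10) = -1/10)
sqrt(-3252 + z(K, M)) = sqrt(-3252 - 1/10) = sqrt(-32521/10) = I*sqrt(325210)/10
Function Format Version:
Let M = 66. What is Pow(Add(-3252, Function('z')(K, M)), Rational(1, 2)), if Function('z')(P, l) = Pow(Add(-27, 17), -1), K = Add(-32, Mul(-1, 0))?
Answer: Mul(Rational(1, 10), I, Pow(325210, Rational(1, 2))) ≈ Mul(57.027, I)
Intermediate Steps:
K = -32 (K = Add(-32, 0) = -32)
Function('z')(P, l) = Rational(-1, 10) (Function('z')(P, l) = Pow(-10, -1) = Rational(-1, 10))
Pow(Add(-3252, Function('z')(K, M)), Rational(1, 2)) = Pow(Add(-3252, Rational(-1, 10)), Rational(1, 2)) = Pow(Rational(-32521, 10), Rational(1, 2)) = Mul(Rational(1, 10), I, Pow(325210, Rational(1, 2)))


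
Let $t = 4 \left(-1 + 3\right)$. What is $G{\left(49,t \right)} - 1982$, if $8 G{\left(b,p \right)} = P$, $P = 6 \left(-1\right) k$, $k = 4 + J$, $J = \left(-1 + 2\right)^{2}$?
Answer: $- \frac{7943}{4} \approx -1985.8$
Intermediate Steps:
$J = 1$ ($J = 1^{2} = 1$)
$t = 8$ ($t = 4 \cdot 2 = 8$)
$k = 5$ ($k = 4 + 1 = 5$)
$P = -30$ ($P = 6 \left(-1\right) 5 = \left(-6\right) 5 = -30$)
$G{\left(b,p \right)} = - \frac{15}{4}$ ($G{\left(b,p \right)} = \frac{1}{8} \left(-30\right) = - \frac{15}{4}$)
$G{\left(49,t \right)} - 1982 = - \frac{15}{4} - 1982 = - \frac{7943}{4}$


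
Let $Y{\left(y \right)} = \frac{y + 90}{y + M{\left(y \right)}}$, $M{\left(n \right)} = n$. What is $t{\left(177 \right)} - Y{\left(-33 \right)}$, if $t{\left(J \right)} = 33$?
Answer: $\frac{745}{22} \approx 33.864$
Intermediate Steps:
$Y{\left(y \right)} = \frac{90 + y}{2 y}$ ($Y{\left(y \right)} = \frac{y + 90}{y + y} = \frac{90 + y}{2 y}$)
$t{\left(177 \right)} - Y{\left(-33 \right)} = 33 - \frac{90 - 33}{2 \left(-33\right)} = 33 - \frac{1}{2} \left(- \frac{1}{33}\right) 57 = 33 - - \frac{19}{22} = 33 + \frac{19}{22} = \frac{745}{22}$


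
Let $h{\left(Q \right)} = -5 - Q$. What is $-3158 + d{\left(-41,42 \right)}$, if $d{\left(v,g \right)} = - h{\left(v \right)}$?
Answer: $-3194$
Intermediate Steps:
$d{\left(v,g \right)} = 5 + v$ ($d{\left(v,g \right)} = - (-5 - v) = 5 + v$)
$-3158 + d{\left(-41,42 \right)} = -3158 + \left(5 - 41\right) = -3158 - 36 = -3194$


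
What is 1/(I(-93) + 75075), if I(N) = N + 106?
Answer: 1/75088 ≈ 1.3318e-5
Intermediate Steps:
I(N) = 106 + N
1/(I(-93) + 75075) = 1/((106 - 93) + 75075) = 1/(13 + 75075) = 1/75088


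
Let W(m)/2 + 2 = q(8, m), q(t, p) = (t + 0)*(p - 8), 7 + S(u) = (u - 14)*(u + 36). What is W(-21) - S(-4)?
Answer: 115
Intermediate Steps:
S(u) = -7 + (-14 + u)*(36 + u) (S(u) = -7 + (u - 14)*(u + 36) = -7 + (-14 + u)*(36 + u))
q(t, p) = t*(-8 + p)
W(m) = -132 + 16*m (W(m) = -4 + 2*(8*(-8 + m)) = -4 + 2*(-64 + 8*m) = -4 + (-128 + 16*m) = -132 + 16*m)
W(-21) - S(-4) = (-132 + 16*(-21)) - (-511 + (-4)**2 + 22*(-4)) = (-132 - 336) - (-511 + 16 - 88) = -468 - 1*(-583) = -468 + 583 = 115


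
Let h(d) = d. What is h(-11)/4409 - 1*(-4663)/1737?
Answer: 20540060/7658433 ≈ 2.6820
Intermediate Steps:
h(-11)/4409 - 1*(-4663)/1737 = -11/4409 - 1*(-4663)/1737 = -11*1/4409 + 4663*(1/1737) = -11/4409 + 4663/1737 = 20540060/7658433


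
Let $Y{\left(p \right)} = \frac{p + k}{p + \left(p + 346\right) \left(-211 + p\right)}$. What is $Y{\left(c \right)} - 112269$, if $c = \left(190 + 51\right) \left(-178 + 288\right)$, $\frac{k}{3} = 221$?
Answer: $- \frac{79296992870953}{706312454} \approx -1.1227 \cdot 10^{5}$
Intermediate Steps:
$k = 663$ ($k = 3 \cdot 221 = 663$)
$c = 26510$ ($c = 241 \cdot 110 = 26510$)
$Y{\left(p \right)} = \frac{663 + p}{p + \left(-211 + p\right) \left(346 + p\right)}$ ($Y{\left(p \right)} = \frac{p + 663}{p + \left(p + 346\right) \left(-211 + p\right)} = \frac{663 + p}{p + \left(346 + p\right) \left(-211 + p\right)} = \frac{663 + p}{p + \left(-211 + p\right) \left(346 + p\right)}$)
$Y{\left(c \right)} - 112269 = \frac{663 + 26510}{-73006 + 26510^{2} + 136 \cdot 26510} - 112269 = \frac{1}{-73006 + 702780100 + 3605360} \cdot 27173 - 112269 = \frac{1}{706312454} \cdot 27173 - 112269 = \frac{27173}{706312454} - 112269 = - \frac{79296992870953}{706312454}$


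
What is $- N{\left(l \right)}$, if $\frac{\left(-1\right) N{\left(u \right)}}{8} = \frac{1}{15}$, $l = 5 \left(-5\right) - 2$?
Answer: $\frac{8}{15} \approx 0.53333$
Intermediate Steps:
$l = -27$ ($l = -25 - 2 = -27$)
$N{\left(u \right)} = - \frac{8}{15}$
$- N{\left(l \right)} = \left(-1\right) \left(- \frac{8}{15}\right) = \frac{8}{15}$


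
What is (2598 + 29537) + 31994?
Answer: 64129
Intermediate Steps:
(2598 + 29537) + 31994 = 32135 + 31994 = 64129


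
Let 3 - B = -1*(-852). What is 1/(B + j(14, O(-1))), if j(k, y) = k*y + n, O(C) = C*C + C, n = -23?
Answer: -1/872 ≈ -0.0011468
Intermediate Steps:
O(C) = C + C² (O(C) = C² + C = C + C²)
j(k, y) = -23 + k*y (j(k, y) = k*y - 23 = -23 + k*y)
B = -849 (B = 3 - (-1)*(-852) = 3 - 1*852 = 3 - 852 = -849)
1/(B + j(14, O(-1))) = 1/(-849 + (-23 + 14*(-(1 - 1)))) = 1/(-849 + (-23 + 14*(-1*0))) = 1/(-849 + (-23 + 14*0)) = 1/(-849 + (-23 + 0)) = 1/(-849 - 23) = 1/(-872) = -1/872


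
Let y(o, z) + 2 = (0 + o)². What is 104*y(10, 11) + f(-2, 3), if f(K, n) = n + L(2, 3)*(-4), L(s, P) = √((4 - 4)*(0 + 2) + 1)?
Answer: 10191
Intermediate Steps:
y(o, z) = -2 + o² (y(o, z) = -2 + (0 + o)² = -2 + o²)
L(s, P) = 1 (L(s, P) = √(0*2 + 1) = √(0 + 1) = √1 = 1)
f(K, n) = -4 + n (f(K, n) = n + 1*(-4) = n - 4 = -4 + n)
104*y(10, 11) + f(-2, 3) = 104*(-2 + 10²) + (-4 + 3) = 104*(-2 + 100) - 1 = 104*98 - 1 = 10192 - 1 = 10191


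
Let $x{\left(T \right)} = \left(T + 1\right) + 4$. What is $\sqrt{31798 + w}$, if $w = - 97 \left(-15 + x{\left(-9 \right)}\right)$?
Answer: $\sqrt{33641} \approx 183.41$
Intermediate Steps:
$x{\left(T \right)} = 5 + T$ ($x{\left(T \right)} = \left(1 + T\right) + 4 = 5 + T$)
$w = 1843$ ($w = - 97 \left(-15 + \left(5 - 9\right)\right) = - 97 \left(-15 - 4\right) = \left(-97\right) \left(-19\right) = 1843$)
$\sqrt{31798 + w} = \sqrt{31798 + 1843} = \sqrt{33641}$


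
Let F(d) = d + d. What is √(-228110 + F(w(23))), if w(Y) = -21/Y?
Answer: 2*I*√30167789/23 ≈ 477.61*I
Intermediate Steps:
F(d) = 2*d
√(-228110 + F(w(23))) = √(-228110 + 2*(-21/23)) = √(-228110 - 42/23) = √(-5246572/23) = 2*I*√30167789/23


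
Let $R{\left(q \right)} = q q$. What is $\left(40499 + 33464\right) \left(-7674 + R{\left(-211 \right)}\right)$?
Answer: $2725314661$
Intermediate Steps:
$R{\left(q \right)} = q^{2}$
$\left(40499 + 33464\right) \left(-7674 + R{\left(-211 \right)}\right) = \left(40499 + 33464\right) \left(-7674 + \left(-211\right)^{2}\right) = 73963 \left(-7674 + 44521\right) = 73963 \cdot 36847 = 2725314661$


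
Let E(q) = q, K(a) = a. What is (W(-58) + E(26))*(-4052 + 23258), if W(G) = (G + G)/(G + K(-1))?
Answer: 31689900/59 ≈ 5.3712e+5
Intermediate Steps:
W(G) = 2*G/(-1 + G) (W(G) = (G + G)/(G - 1) = (2*G)/(-1 + G) = 2*G/(-1 + G))
(W(-58) + E(26))*(-4052 + 23258) = (2*(-58)/(-1 - 58) + 26)*(-4052 + 23258) = (2*(-58)/(-59) + 26)*19206 = (2*(-58)*(-1/59) + 26)*19206 = (116/59 + 26)*19206 = (1650/59)*19206 = 31689900/59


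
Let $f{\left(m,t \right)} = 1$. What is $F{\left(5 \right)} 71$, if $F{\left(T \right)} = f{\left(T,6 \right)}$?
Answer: $71$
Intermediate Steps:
$F{\left(T \right)} = 1$
$F{\left(5 \right)} 71 = 1 \cdot 71 = 71$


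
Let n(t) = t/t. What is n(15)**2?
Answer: 1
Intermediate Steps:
n(t) = 1
n(15)**2 = 1**2 = 1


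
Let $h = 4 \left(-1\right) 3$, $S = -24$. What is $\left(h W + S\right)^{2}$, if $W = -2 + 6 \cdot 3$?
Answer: $46656$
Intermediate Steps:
$W = 16$ ($W = -2 + 18 = 16$)
$h = -12$ ($h = \left(-4\right) 3 = -12$)
$\left(h W + S\right)^{2} = \left(\left(-12\right) 16 - 24\right)^{2} = \left(-192 - 24\right)^{2} = \left(-216\right)^{2} = 46656$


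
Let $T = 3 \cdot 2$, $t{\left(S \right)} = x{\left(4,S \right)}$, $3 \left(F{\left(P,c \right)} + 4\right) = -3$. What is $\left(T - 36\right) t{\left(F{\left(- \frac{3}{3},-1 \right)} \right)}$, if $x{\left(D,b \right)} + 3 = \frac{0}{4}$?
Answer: $90$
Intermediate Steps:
$x{\left(D,b \right)} = -3$ ($x{\left(D,b \right)} = -3 + \frac{0}{4} = -3 + 0 \cdot \frac{1}{4} = -3 + 0 = -3$)
$F{\left(P,c \right)} = -5$ ($F{\left(P,c \right)} = -4 + \frac{1}{3} \left(-3\right) = -4 - 1 = -5$)
$t{\left(S \right)} = -3$
$T = 6$
$\left(T - 36\right) t{\left(F{\left(- \frac{3}{3},-1 \right)} \right)} = \left(6 - 36\right) \left(-3\right) = \left(-30\right) \left(-3\right) = 90$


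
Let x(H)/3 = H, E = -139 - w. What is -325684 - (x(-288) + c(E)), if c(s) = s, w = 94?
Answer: -324587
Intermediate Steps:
E = -233 (E = -139 - 1*94 = -139 - 94 = -233)
x(H) = 3*H
-325684 - (x(-288) + c(E)) = -325684 - (3*(-288) - 233) = -325684 - (-864 - 233) = -325684 - 1*(-1097) = -325684 + 1097 = -324587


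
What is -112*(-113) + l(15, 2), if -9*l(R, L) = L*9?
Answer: 12654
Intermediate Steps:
l(R, L) = -L (l(R, L) = -L*9/9 = -L)
-112*(-113) + l(15, 2) = -112*(-113) - 1*2 = 12656 - 2 = 12654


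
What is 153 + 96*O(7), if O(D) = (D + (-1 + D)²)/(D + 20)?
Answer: 2753/9 ≈ 305.89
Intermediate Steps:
O(D) = (D + (-1 + D)²)/(20 + D)
153 + 96*O(7) = 153 + 96*((7 + (-1 + 7)²)/(20 + 7)) = 153 + 96*((7 + 6²)/27) = 153 + 96*((7 + 36)/27) = 153 + 96*((1/27)*43) = 153 + 96*(43/27) = 153 + 1376/9 = 2753/9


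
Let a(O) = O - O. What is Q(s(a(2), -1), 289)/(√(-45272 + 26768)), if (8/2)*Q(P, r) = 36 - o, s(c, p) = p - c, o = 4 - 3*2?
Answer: -19*I*√514/6168 ≈ -0.069838*I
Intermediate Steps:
o = -2 (o = 4 - 6 = -2)
a(O) = 0
Q(P, r) = 19/2 (Q(P, r) = (36 - 1*(-2))/4 = (36 + 2)/4 = (¼)*38 = 19/2)
Q(s(a(2), -1), 289)/(√(-45272 + 26768)) = 19/(2*(√(-45272 + 26768))) = 19/(2*(√(-18504))) = 19/(2*((6*I*√514))) = 19*(-I*√514/3084)/2 = -19*I*√514/6168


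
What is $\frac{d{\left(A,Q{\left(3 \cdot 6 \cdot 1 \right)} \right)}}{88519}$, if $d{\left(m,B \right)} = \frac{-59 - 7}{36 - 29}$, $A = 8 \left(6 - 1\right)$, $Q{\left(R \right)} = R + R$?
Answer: $- \frac{66}{619633} \approx -0.00010651$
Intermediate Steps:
$Q{\left(R \right)} = 2 R$
$A = 40$ ($A = 8 \cdot 5 = 40$)
$d{\left(m,B \right)} = - \frac{66}{7}$
$\frac{d{\left(A,Q{\left(3 \cdot 6 \cdot 1 \right)} \right)}}{88519} = - \frac{66}{7 \cdot 88519} = \left(- \frac{66}{7}\right) \frac{1}{88519} = - \frac{66}{619633}$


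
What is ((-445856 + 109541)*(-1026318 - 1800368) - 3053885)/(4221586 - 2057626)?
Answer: 190130769641/432792 ≈ 4.3931e+5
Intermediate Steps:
((-445856 + 109541)*(-1026318 - 1800368) - 3053885)/(4221586 - 2057626) = (-336315*(-2826686) - 3053885)/2163960 = (950656902090 - 3053885)*(1/2163960) = 950653848205*(1/2163960) = 190130769641/432792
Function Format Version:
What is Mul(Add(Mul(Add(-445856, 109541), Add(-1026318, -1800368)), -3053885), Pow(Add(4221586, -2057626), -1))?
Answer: Rational(190130769641, 432792) ≈ 4.3931e+5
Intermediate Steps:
Mul(Add(Mul(Add(-445856, 109541), Add(-1026318, -1800368)), -3053885), Pow(Add(4221586, -2057626), -1)) = Mul(Add(Mul(-336315, -2826686), -3053885), Pow(2163960, -1)) = Mul(Add(950656902090, -3053885), Rational(1, 2163960)) = Mul(950653848205, Rational(1, 2163960)) = Rational(190130769641, 432792)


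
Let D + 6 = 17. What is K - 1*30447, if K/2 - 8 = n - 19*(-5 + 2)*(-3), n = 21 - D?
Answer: -30753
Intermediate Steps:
D = 11 (D = -6 + 17 = 11)
n = 10 (n = 21 - 1*11 = 21 - 11 = 10)
K = -306 (K = 16 + 2*(10 - 19*(-5 + 2)*(-3)) = 16 + 2*(10 - (-57)*(-3)) = 16 + 2*(10 - 19*9) = 16 + 2*(10 - 171) = 16 + 2*(-161) = 16 - 322 = -306)
K - 1*30447 = -306 - 1*30447 = -306 - 30447 = -30753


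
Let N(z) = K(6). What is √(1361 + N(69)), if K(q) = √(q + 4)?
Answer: √(1361 + √10) ≈ 36.935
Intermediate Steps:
K(q) = √(4 + q)
N(z) = √10 (N(z) = √(4 + 6) = √10)
√(1361 + N(69)) = √(1361 + √10)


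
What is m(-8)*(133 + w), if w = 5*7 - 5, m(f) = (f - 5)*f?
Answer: 16952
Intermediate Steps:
m(f) = f*(-5 + f) (m(f) = (-5 + f)*f = f*(-5 + f))
w = 30 (w = 35 - 5 = 30)
m(-8)*(133 + w) = (-8*(-5 - 8))*(133 + 30) = -8*(-13)*163 = 104*163 = 16952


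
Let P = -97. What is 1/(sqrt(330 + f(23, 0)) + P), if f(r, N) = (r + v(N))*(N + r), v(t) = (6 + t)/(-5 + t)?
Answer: -485/42888 - sqrt(20785)/42888 ≈ -0.014670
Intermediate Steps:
v(t) = (6 + t)/(-5 + t)
f(r, N) = (N + r)*(r + (6 + N)/(-5 + N)) (f(r, N) = (r + (6 + N)/(-5 + N))*(N + r) = (N + r)*(r + (6 + N)/(-5 + N)))
1/(sqrt(330 + f(23, 0)) + P) = 1/(sqrt(330 + (0*(6 + 0) + 23*(6 + 0) + 23*(-5 + 0)*(0 + 23))/(-5 + 0)) - 97) = 1/(sqrt(330 + (0*6 + 23*6 + 23*(-5)*23)/(-5)) - 97) = 1/(sqrt(330 - (0 + 138 - 2645)/5) - 97) = 1/(sqrt(330 - 1/5*(-2507)) - 97) = 1/(sqrt(330 + 2507/5) - 97) = 1/(sqrt(4157/5) - 97) = 1/(sqrt(20785)/5 - 97) = 1/(-97 + sqrt(20785)/5)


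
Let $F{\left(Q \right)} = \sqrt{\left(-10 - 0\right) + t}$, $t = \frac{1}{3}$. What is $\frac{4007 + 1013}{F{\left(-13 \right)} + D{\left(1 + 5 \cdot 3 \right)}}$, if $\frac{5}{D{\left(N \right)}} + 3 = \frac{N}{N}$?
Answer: $- \frac{150600}{191} - \frac{20080 i \sqrt{87}}{191} \approx -788.48 - 980.6 i$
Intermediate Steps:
$t = \frac{1}{3} \approx 0.33333$
$F{\left(Q \right)} = \frac{i \sqrt{87}}{3}$ ($F{\left(Q \right)} = \sqrt{\left(-10 - 0\right) + \frac{1}{3}} = \sqrt{\left(-10 + 0\right) + \frac{1}{3}} = \sqrt{-10 + \frac{1}{3}} = \sqrt{- \frac{29}{3}} = \frac{i \sqrt{87}}{3}$)
$D{\left(N \right)} = - \frac{5}{2}$ ($D{\left(N \right)} = \frac{5}{-3 + \frac{N}{N}} = \frac{5}{-3 + 1} = \frac{5}{-2} = 5 \left(- \frac{1}{2}\right) = - \frac{5}{2}$)
$\frac{4007 + 1013}{F{\left(-13 \right)} + D{\left(1 + 5 \cdot 3 \right)}} = \frac{4007 + 1013}{\frac{i \sqrt{87}}{3} - \frac{5}{2}} = \frac{5020}{- \frac{5}{2} + \frac{i \sqrt{87}}{3}}$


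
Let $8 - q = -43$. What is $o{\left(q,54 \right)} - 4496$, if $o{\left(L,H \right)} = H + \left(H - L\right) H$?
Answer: $-4280$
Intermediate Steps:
$q = 51$ ($q = 8 - -43 = 8 + 43 = 51$)
$o{\left(L,H \right)} = H + H \left(H - L\right)$
$o{\left(q,54 \right)} - 4496 = 54 \left(1 + 54 - 51\right) - 4496 = 54 \cdot 4 - 4496 = 216 - 4496 = -4280$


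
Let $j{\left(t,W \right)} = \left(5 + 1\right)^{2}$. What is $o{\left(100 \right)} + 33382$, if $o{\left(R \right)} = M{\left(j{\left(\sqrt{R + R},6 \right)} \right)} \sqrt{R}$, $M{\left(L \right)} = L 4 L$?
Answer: $85222$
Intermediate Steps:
$j{\left(t,W \right)} = 36$ ($j{\left(t,W \right)} = 6^{2} = 36$)
$M{\left(L \right)} = 4 L^{2}$ ($M{\left(L \right)} = 4 L L = 4 L^{2}$)
$o{\left(R \right)} = 5184 \sqrt{R}$ ($o{\left(R \right)} = 4 \cdot 36^{2} \sqrt{R} = 4 \cdot 1296 \sqrt{R} = 5184 \sqrt{R}$)
$o{\left(100 \right)} + 33382 = 5184 \sqrt{100} + 33382 = 5184 \cdot 10 + 33382 = 51840 + 33382 = 85222$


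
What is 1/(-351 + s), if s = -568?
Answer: -1/919 ≈ -0.0010881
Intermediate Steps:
1/(-351 + s) = 1/(-351 - 568) = 1/(-919) = -1/919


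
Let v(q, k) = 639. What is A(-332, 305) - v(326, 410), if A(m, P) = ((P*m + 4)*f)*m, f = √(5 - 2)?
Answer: -639 + 33616992*√3 ≈ 5.8226e+7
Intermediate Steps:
f = √3 ≈ 1.7320
A(m, P) = m*√3*(4 + P*m) (A(m, P) = ((P*m + 4)*√3)*m = ((4 + P*m)*√3)*m = (√3*(4 + P*m))*m = m*√3*(4 + P*m))
A(-332, 305) - v(326, 410) = -332*√3*(4 + 305*(-332)) - 1*639 = -332*√3*(4 - 101260) - 639 = -332*√3*(-101256) - 639 = 33616992*√3 - 639 = -639 + 33616992*√3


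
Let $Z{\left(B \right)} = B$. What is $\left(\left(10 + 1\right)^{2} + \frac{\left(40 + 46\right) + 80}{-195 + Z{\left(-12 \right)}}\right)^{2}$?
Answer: $\frac{619064161}{42849} \approx 14448.0$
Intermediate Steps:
$\left(\left(10 + 1\right)^{2} + \frac{\left(40 + 46\right) + 80}{-195 + Z{\left(-12 \right)}}\right)^{2} = \left(\left(10 + 1\right)^{2} + \frac{\left(40 + 46\right) + 80}{-195 - 12}\right)^{2} = \left(11^{2} + \frac{86 + 80}{-207}\right)^{2} = \left(121 + 166 \left(- \frac{1}{207}\right)\right)^{2} = \left(121 - \frac{166}{207}\right)^{2} = \left(\frac{24881}{207}\right)^{2} = \frac{619064161}{42849}$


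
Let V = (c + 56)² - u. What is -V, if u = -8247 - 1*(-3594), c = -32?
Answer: -5229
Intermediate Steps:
u = -4653 (u = -8247 + 3594 = -4653)
V = 5229 (V = (-32 + 56)² - 1*(-4653) = 24² + 4653 = 576 + 4653 = 5229)
-V = -1*5229 = -5229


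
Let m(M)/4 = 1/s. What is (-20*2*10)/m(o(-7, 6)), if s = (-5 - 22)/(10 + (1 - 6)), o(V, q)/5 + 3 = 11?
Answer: 540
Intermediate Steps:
o(V, q) = 40 (o(V, q) = -15 + 5*11 = -15 + 55 = 40)
s = -27/5 (s = -27/(10 - 5) = -27/5 ≈ -5.4000)
m(M) = -20/27 (m(M) = 4/(-27/5) = 4*(-5/27) = -20/27)
(-20*2*10)/m(o(-7, 6)) = (-20*2*10)/(-20/27) = -40*10*(-27/20) = -400*(-27/20) = 540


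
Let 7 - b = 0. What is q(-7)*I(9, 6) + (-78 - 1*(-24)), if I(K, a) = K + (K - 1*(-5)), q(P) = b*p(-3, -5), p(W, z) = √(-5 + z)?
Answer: -54 + 161*I*√10 ≈ -54.0 + 509.13*I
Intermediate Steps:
b = 7 (b = 7 - 1*0 = 7 + 0 = 7)
q(P) = 7*I*√10 (q(P) = 7*√(-5 - 5) = 7*√(-10) = 7*(I*√10) = 7*I*√10)
I(K, a) = 5 + 2*K (I(K, a) = K + (K + 5) = K + (5 + K) = 5 + 2*K)
q(-7)*I(9, 6) + (-78 - 1*(-24)) = (7*I*√10)*(5 + 2*9) + (-78 - 1*(-24)) = (7*I*√10)*(5 + 18) + (-78 + 24) = (7*I*√10)*23 - 54 = 161*I*√10 - 54 = -54 + 161*I*√10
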